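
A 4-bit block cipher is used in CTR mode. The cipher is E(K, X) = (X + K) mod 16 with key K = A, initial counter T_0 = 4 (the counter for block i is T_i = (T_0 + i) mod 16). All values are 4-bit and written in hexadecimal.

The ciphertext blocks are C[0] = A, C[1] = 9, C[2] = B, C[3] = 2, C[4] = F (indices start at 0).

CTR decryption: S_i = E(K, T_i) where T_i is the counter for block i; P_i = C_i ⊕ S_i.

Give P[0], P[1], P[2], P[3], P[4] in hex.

P[0] = 4, P[1] = 6, P[2] = B, P[3] = 3, P[4] = D

P[0]: T = 4, S = E(K, T) = E; A ⊕ E = 4.
P[1]: T = 5, S = E(K, T) = F; 9 ⊕ F = 6.
P[2]: T = 6, S = E(K, T) = 0; B ⊕ 0 = B.
P[3]: T = 7, S = E(K, T) = 1; 2 ⊕ 1 = 3.
P[4]: T = 8, S = E(K, T) = 2; F ⊕ 2 = D.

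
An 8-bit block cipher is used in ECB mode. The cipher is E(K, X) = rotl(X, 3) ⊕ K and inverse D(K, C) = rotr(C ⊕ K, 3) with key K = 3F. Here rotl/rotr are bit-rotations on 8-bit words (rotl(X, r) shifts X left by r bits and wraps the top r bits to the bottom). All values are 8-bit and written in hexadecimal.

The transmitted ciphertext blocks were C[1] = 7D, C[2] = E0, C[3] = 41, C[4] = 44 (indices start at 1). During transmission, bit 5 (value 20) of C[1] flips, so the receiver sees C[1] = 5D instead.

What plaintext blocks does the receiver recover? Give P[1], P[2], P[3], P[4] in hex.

P[1] = 4C, P[2] = FB, P[3] = CF, P[4] = 6F

ECB decryption: P_i = D(K, C_i).
Only C[1] changed, to 5D. In ECB, a change in C_i affects only P_i. Decrypting the received ciphertext:
P[1]: D(K, 5D) = 4C.
P[2]: D(K, E0) = FB.
P[3]: D(K, 41) = CF.
P[4]: D(K, 44) = 6F.
Blocks that differ from the original plaintext: P[1].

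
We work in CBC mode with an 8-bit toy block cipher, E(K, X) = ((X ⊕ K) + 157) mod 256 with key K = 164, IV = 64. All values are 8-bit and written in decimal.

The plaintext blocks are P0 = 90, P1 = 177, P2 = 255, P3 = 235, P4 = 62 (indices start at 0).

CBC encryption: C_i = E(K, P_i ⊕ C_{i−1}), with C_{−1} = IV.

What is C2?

C0: P0 ⊕ 64 = 26; E(K, 26) = 91.
C1: P1 ⊕ 91 = 234; E(K, 234) = 235.
C2: P2 ⊕ 235 = 20; E(K, 20) = 77.

C2 = 77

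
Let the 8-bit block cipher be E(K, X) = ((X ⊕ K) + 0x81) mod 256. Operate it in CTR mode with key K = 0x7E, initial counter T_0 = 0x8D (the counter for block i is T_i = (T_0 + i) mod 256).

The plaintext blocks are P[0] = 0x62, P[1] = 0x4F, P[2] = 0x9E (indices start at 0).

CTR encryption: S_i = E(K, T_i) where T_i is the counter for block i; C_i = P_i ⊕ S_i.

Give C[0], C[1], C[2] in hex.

C[0] = 0x16, C[1] = 0x3E, C[2] = 0xEC

C[0]: T = 0x8D, S = E(K, T) = 0x74; 0x62 ⊕ 0x74 = 0x16.
C[1]: T = 0x8E, S = E(K, T) = 0x71; 0x4F ⊕ 0x71 = 0x3E.
C[2]: T = 0x8F, S = E(K, T) = 0x72; 0x9E ⊕ 0x72 = 0xEC.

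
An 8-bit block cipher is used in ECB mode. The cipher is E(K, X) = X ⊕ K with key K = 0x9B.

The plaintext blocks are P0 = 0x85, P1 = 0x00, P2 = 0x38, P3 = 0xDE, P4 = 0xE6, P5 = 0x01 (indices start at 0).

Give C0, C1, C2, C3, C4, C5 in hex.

ECB encryption: C_i = E(K, P_i).
C0: E(K, 0x85) = 0x1E.
C1: E(K, 0x00) = 0x9B.
C2: E(K, 0x38) = 0xA3.
C3: E(K, 0xDE) = 0x45.
C4: E(K, 0xE6) = 0x7D.
C5: E(K, 0x01) = 0x9A.

C0 = 0x1E, C1 = 0x9B, C2 = 0xA3, C3 = 0x45, C4 = 0x7D, C5 = 0x9A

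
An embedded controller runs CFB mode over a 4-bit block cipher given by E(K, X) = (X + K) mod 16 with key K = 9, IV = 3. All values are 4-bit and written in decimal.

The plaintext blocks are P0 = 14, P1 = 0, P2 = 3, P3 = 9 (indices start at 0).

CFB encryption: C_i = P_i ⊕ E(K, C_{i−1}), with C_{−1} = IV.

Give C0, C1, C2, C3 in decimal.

C0: E(K, 3) = 12; 14 ⊕ 12 = 2.
C1: E(K, 2) = 11; 0 ⊕ 11 = 11.
C2: E(K, 11) = 4; 3 ⊕ 4 = 7.
C3: E(K, 7) = 0; 9 ⊕ 0 = 9.

C0 = 2, C1 = 11, C2 = 7, C3 = 9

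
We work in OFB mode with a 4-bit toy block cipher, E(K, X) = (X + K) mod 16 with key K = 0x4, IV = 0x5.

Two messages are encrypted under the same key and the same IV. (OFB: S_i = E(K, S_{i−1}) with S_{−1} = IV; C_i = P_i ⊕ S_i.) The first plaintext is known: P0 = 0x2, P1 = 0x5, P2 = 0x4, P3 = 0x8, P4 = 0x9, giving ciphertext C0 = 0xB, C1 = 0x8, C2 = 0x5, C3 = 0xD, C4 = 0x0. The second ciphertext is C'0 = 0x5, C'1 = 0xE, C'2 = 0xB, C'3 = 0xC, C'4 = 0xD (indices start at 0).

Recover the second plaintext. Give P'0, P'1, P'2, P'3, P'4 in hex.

In OFB with a reused IV, both messages share the same keystream S_i, so C_i ⊕ C'_i = P_i ⊕ P'_i and thus P'_i = P_i ⊕ C_i ⊕ C'_i.
P'0: 0x2 ⊕ 0xB ⊕ 0x5 = 0xC.
P'1: 0x5 ⊕ 0x8 ⊕ 0xE = 0x3.
P'2: 0x4 ⊕ 0x5 ⊕ 0xB = 0xA.
P'3: 0x8 ⊕ 0xD ⊕ 0xC = 0x9.
P'4: 0x9 ⊕ 0x0 ⊕ 0xD = 0x4.

P'0 = 0xC, P'1 = 0x3, P'2 = 0xA, P'3 = 0x9, P'4 = 0x4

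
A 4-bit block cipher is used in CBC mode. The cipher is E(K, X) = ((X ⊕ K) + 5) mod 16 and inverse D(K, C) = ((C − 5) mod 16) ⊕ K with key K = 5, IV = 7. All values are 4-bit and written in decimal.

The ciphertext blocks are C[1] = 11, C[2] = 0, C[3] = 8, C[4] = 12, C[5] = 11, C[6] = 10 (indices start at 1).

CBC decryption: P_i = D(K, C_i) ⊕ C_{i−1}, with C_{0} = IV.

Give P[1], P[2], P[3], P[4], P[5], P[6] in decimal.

P[1]: D(K, 11) = 3; 3 ⊕ 7 = 4.
P[2]: D(K, 0) = 14; 14 ⊕ 11 = 5.
P[3]: D(K, 8) = 6; 6 ⊕ 0 = 6.
P[4]: D(K, 12) = 2; 2 ⊕ 8 = 10.
P[5]: D(K, 11) = 3; 3 ⊕ 12 = 15.
P[6]: D(K, 10) = 0; 0 ⊕ 11 = 11.

P[1] = 4, P[2] = 5, P[3] = 6, P[4] = 10, P[5] = 15, P[6] = 11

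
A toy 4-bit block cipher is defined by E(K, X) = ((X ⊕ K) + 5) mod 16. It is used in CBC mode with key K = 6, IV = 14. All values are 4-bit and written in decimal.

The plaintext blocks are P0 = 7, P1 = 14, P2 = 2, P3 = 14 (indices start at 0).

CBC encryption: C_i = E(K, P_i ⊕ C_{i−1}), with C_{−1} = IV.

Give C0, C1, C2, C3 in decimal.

C0: P0 ⊕ 14 = 9; E(K, 9) = 4.
C1: P1 ⊕ 4 = 10; E(K, 10) = 1.
C2: P2 ⊕ 1 = 3; E(K, 3) = 10.
C3: P3 ⊕ 10 = 4; E(K, 4) = 7.

C0 = 4, C1 = 1, C2 = 10, C3 = 7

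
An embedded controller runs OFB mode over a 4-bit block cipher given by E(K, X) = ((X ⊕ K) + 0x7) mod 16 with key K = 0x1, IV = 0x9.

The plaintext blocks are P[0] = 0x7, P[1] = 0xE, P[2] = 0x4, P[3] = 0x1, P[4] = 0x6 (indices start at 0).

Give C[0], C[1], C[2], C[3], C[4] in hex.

C[0] = 0x8, C[1] = 0xB, C[2] = 0xF, C[3] = 0x0, C[4] = 0x1

OFB encryption: S_i = E(K, S_{i−1}) with S_{−1} = IV; C_i = P_i ⊕ S_i.
C[0]: S = E(K, 0x9) = 0xF; 0x7 ⊕ 0xF = 0x8.
C[1]: S = E(K, 0xF) = 0x5; 0xE ⊕ 0x5 = 0xB.
C[2]: S = E(K, 0x5) = 0xB; 0x4 ⊕ 0xB = 0xF.
C[3]: S = E(K, 0xB) = 0x1; 0x1 ⊕ 0x1 = 0x0.
C[4]: S = E(K, 0x1) = 0x7; 0x6 ⊕ 0x7 = 0x1.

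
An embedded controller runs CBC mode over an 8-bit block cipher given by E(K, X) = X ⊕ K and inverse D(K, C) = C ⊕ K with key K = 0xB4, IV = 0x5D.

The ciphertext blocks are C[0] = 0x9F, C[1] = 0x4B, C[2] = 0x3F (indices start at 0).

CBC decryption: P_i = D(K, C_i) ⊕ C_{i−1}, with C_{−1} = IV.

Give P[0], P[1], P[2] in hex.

P[0] = 0x76, P[1] = 0x60, P[2] = 0xC0

P[0]: D(K, 0x9F) = 0x2B; 0x2B ⊕ 0x5D = 0x76.
P[1]: D(K, 0x4B) = 0xFF; 0xFF ⊕ 0x9F = 0x60.
P[2]: D(K, 0x3F) = 0x8B; 0x8B ⊕ 0x4B = 0xC0.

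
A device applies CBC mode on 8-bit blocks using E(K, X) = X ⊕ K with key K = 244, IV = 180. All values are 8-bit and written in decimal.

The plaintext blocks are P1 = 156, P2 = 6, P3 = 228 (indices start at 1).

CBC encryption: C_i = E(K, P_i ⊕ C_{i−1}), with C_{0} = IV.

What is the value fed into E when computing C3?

C1: P1 ⊕ 180 = 40; E(K, 40) = 220.
C2: P2 ⊕ 220 = 218; E(K, 218) = 46.
C3: P3 ⊕ 46 = 202; E(K, 202) = 62.
So the input to E for block 3 is 202.

202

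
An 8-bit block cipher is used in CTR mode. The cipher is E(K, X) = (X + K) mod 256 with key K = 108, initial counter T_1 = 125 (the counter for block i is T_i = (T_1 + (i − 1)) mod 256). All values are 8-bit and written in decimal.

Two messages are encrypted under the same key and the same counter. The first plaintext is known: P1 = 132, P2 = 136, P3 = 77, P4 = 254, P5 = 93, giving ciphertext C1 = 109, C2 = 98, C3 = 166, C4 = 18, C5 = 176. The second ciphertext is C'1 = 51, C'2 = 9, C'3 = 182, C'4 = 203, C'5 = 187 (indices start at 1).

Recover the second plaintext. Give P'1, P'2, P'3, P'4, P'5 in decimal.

P'1 = 218, P'2 = 227, P'3 = 93, P'4 = 39, P'5 = 86

In CTR with a reused counter, both messages share the same keystream S_i, so C_i ⊕ C'_i = P_i ⊕ P'_i and thus P'_i = P_i ⊕ C_i ⊕ C'_i.
P'1: 132 ⊕ 109 ⊕ 51 = 218.
P'2: 136 ⊕ 98 ⊕ 9 = 227.
P'3: 77 ⊕ 166 ⊕ 182 = 93.
P'4: 254 ⊕ 18 ⊕ 203 = 39.
P'5: 93 ⊕ 176 ⊕ 187 = 86.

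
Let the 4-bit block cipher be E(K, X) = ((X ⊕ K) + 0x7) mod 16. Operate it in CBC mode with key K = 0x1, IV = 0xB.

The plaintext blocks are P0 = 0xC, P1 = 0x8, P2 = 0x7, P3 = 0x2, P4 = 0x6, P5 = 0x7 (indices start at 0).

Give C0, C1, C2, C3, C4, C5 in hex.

C0 = 0xD, C1 = 0xB, C2 = 0x4, C3 = 0xE, C4 = 0x0, C5 = 0xD

CBC encryption: C_i = E(K, P_i ⊕ C_{i−1}), with C_{−1} = IV.
C0: P0 ⊕ 0xB = 0x7; E(K, 0x7) = 0xD.
C1: P1 ⊕ 0xD = 0x5; E(K, 0x5) = 0xB.
C2: P2 ⊕ 0xB = 0xC; E(K, 0xC) = 0x4.
C3: P3 ⊕ 0x4 = 0x6; E(K, 0x6) = 0xE.
C4: P4 ⊕ 0xE = 0x8; E(K, 0x8) = 0x0.
C5: P5 ⊕ 0x0 = 0x7; E(K, 0x7) = 0xD.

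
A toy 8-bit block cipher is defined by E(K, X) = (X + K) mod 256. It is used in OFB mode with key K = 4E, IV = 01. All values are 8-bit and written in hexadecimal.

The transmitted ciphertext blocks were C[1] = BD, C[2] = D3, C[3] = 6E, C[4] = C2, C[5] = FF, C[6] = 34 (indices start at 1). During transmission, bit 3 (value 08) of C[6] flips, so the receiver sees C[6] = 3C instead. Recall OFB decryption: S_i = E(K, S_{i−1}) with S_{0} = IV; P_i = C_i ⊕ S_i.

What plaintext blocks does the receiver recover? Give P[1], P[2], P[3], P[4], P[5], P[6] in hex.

Only C[6] changed, to 3C. In OFB, a change in C_i flips the same bit in P_i only; the keystream is unaffected. Decrypting the received ciphertext:
P[1]: S = E(K, 01) = 4F; BD ⊕ 4F = F2.
P[2]: S = E(K, 4F) = 9D; D3 ⊕ 9D = 4E.
P[3]: S = E(K, 9D) = EB; 6E ⊕ EB = 85.
P[4]: S = E(K, EB) = 39; C2 ⊕ 39 = FB.
P[5]: S = E(K, 39) = 87; FF ⊕ 87 = 78.
P[6]: S = E(K, 87) = D5; 3C ⊕ D5 = E9.
Blocks that differ from the original plaintext: P[6].

P[1] = F2, P[2] = 4E, P[3] = 85, P[4] = FB, P[5] = 78, P[6] = E9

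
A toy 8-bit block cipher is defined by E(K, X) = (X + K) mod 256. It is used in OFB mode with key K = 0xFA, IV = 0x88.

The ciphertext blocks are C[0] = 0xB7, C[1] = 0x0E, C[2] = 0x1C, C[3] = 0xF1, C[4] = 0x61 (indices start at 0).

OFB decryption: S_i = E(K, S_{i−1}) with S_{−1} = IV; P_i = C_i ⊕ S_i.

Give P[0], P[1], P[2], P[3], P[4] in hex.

P[0] = 0x35, P[1] = 0x72, P[2] = 0x6A, P[3] = 0x81, P[4] = 0x0B

P[0]: S = E(K, 0x88) = 0x82; 0xB7 ⊕ 0x82 = 0x35.
P[1]: S = E(K, 0x82) = 0x7C; 0x0E ⊕ 0x7C = 0x72.
P[2]: S = E(K, 0x7C) = 0x76; 0x1C ⊕ 0x76 = 0x6A.
P[3]: S = E(K, 0x76) = 0x70; 0xF1 ⊕ 0x70 = 0x81.
P[4]: S = E(K, 0x70) = 0x6A; 0x61 ⊕ 0x6A = 0x0B.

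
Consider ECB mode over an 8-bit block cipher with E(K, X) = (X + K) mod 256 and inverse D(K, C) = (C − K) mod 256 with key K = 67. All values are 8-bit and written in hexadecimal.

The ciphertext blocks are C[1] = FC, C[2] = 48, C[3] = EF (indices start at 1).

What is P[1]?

ECB decryption: P_i = D(K, C_i).
P[1]: D(K, FC) = 95.

P[1] = 95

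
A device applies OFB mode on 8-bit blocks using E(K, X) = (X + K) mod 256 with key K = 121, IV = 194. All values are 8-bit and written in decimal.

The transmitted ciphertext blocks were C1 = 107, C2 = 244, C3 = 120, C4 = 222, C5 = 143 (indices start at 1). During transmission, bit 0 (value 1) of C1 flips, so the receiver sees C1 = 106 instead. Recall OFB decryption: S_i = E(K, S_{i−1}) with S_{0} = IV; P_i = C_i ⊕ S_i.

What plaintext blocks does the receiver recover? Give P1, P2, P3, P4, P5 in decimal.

P1 = 81, P2 = 64, P3 = 85, P4 = 120, P5 = 144

Only C1 changed, to 106. In OFB, a change in C_i flips the same bit in P_i only; the keystream is unaffected. Decrypting the received ciphertext:
P1: S = E(K, 194) = 59; 106 ⊕ 59 = 81.
P2: S = E(K, 59) = 180; 244 ⊕ 180 = 64.
P3: S = E(K, 180) = 45; 120 ⊕ 45 = 85.
P4: S = E(K, 45) = 166; 222 ⊕ 166 = 120.
P5: S = E(K, 166) = 31; 143 ⊕ 31 = 144.
Blocks that differ from the original plaintext: P1.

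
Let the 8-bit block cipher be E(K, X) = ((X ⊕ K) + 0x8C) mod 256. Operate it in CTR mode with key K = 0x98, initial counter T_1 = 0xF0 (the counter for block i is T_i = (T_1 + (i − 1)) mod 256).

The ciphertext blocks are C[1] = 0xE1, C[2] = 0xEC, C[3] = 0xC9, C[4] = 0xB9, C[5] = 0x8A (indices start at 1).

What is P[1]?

CTR decryption: S_i = E(K, T_i) where T_i is the counter for block i; P_i = C_i ⊕ S_i.
P[1]: T = 0xF0, S = E(K, T) = 0xF4; 0xE1 ⊕ 0xF4 = 0x15.

P[1] = 0x15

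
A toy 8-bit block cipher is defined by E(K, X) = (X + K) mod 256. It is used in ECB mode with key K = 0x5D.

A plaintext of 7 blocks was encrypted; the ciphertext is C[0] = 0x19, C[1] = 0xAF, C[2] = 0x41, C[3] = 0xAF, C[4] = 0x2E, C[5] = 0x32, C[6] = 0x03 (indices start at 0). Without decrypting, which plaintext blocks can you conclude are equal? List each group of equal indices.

ECB encrypts each block independently with the same key, so equal ciphertext blocks imply equal plaintext blocks.
C[1] = C[3] = 0xAF, so P[1] = P[3].

P[1] = P[3]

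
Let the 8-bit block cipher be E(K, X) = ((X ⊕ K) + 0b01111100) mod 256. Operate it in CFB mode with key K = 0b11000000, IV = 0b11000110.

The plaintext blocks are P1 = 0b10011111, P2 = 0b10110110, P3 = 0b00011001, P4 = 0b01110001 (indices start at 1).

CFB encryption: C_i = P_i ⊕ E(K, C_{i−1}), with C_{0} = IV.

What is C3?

C3 = 0b10110010

C1: E(K, 0b11000110) = 0b10000010; 0b10011111 ⊕ 0b10000010 = 0b00011101.
C2: E(K, 0b00011101) = 0b01011001; 0b10110110 ⊕ 0b01011001 = 0b11101111.
C3: E(K, 0b11101111) = 0b10101011; 0b00011001 ⊕ 0b10101011 = 0b10110010.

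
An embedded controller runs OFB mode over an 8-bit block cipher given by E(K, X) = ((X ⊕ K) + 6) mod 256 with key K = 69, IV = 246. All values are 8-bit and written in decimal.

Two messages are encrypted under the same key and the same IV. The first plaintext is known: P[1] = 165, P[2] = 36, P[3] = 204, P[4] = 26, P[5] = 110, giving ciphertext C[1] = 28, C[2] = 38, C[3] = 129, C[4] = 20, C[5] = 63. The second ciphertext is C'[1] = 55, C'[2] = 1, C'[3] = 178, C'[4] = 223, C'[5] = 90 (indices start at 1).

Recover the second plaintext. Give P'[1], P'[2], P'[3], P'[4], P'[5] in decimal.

P'[1] = 142, P'[2] = 3, P'[3] = 255, P'[4] = 209, P'[5] = 11

In OFB with a reused IV, both messages share the same keystream S_i, so C_i ⊕ C'_i = P_i ⊕ P'_i and thus P'_i = P_i ⊕ C_i ⊕ C'_i.
P'[1]: 165 ⊕ 28 ⊕ 55 = 142.
P'[2]: 36 ⊕ 38 ⊕ 1 = 3.
P'[3]: 204 ⊕ 129 ⊕ 178 = 255.
P'[4]: 26 ⊕ 20 ⊕ 223 = 209.
P'[5]: 110 ⊕ 63 ⊕ 90 = 11.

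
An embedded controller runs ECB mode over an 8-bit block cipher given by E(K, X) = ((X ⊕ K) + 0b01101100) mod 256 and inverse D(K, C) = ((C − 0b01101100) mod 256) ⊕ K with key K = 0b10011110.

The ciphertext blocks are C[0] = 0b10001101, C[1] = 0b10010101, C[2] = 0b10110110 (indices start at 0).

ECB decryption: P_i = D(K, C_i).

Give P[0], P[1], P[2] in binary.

P[0]: D(K, 0b10001101) = 0b10111111.
P[1]: D(K, 0b10010101) = 0b10110111.
P[2]: D(K, 0b10110110) = 0b11010100.

P[0] = 0b10111111, P[1] = 0b10110111, P[2] = 0b11010100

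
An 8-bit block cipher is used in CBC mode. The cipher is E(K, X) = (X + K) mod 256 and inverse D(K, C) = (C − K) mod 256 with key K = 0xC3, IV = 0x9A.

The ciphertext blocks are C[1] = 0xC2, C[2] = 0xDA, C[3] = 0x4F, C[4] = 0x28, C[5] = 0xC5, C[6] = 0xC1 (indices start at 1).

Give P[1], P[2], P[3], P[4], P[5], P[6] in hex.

P[1] = 0x65, P[2] = 0xD5, P[3] = 0x56, P[4] = 0x2A, P[5] = 0x2A, P[6] = 0x3B

CBC decryption: P_i = D(K, C_i) ⊕ C_{i−1}, with C_{0} = IV.
P[1]: D(K, 0xC2) = 0xFF; 0xFF ⊕ 0x9A = 0x65.
P[2]: D(K, 0xDA) = 0x17; 0x17 ⊕ 0xC2 = 0xD5.
P[3]: D(K, 0x4F) = 0x8C; 0x8C ⊕ 0xDA = 0x56.
P[4]: D(K, 0x28) = 0x65; 0x65 ⊕ 0x4F = 0x2A.
P[5]: D(K, 0xC5) = 0x02; 0x02 ⊕ 0x28 = 0x2A.
P[6]: D(K, 0xC1) = 0xFE; 0xFE ⊕ 0xC5 = 0x3B.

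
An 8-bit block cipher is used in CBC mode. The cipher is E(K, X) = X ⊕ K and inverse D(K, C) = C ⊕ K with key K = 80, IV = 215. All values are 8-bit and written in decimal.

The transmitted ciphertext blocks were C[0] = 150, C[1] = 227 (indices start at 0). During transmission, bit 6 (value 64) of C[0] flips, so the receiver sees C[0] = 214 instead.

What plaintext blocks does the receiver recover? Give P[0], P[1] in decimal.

P[0] = 81, P[1] = 101

CBC decryption: P_i = D(K, C_i) ⊕ C_{i−1}, with C_{−1} = IV.
Only C[0] changed, to 214. In CBC, a change in C_i garbles P_i and flips the same bit in P_{i+1}. Decrypting the received ciphertext:
P[0]: D(K, 214) = 134; 134 ⊕ 215 = 81.
P[1]: D(K, 227) = 179; 179 ⊕ 214 = 101.
Blocks that differ from the original plaintext: P[0], P[1].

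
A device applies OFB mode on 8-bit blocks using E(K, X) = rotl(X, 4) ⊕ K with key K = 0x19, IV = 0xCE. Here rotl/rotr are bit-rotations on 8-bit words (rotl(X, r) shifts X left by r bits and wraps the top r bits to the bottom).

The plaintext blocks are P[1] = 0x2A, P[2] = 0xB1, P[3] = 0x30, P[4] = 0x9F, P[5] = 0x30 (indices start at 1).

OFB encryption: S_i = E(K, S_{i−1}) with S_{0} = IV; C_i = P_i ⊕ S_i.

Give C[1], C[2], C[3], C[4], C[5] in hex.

C[1]: S = E(K, 0xCE) = 0xF5; 0x2A ⊕ 0xF5 = 0xDF.
C[2]: S = E(K, 0xF5) = 0x46; 0xB1 ⊕ 0x46 = 0xF7.
C[3]: S = E(K, 0x46) = 0x7D; 0x30 ⊕ 0x7D = 0x4D.
C[4]: S = E(K, 0x7D) = 0xCE; 0x9F ⊕ 0xCE = 0x51.
C[5]: S = E(K, 0xCE) = 0xF5; 0x30 ⊕ 0xF5 = 0xC5.

C[1] = 0xDF, C[2] = 0xF7, C[3] = 0x4D, C[4] = 0x51, C[5] = 0xC5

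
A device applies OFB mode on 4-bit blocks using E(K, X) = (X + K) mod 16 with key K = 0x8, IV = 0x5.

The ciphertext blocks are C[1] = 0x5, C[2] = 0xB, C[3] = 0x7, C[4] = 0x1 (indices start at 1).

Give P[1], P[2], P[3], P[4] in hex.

P[1] = 0x8, P[2] = 0xE, P[3] = 0xA, P[4] = 0x4

OFB decryption: S_i = E(K, S_{i−1}) with S_{0} = IV; P_i = C_i ⊕ S_i.
P[1]: S = E(K, 0x5) = 0xD; 0x5 ⊕ 0xD = 0x8.
P[2]: S = E(K, 0xD) = 0x5; 0xB ⊕ 0x5 = 0xE.
P[3]: S = E(K, 0x5) = 0xD; 0x7 ⊕ 0xD = 0xA.
P[4]: S = E(K, 0xD) = 0x5; 0x1 ⊕ 0x5 = 0x4.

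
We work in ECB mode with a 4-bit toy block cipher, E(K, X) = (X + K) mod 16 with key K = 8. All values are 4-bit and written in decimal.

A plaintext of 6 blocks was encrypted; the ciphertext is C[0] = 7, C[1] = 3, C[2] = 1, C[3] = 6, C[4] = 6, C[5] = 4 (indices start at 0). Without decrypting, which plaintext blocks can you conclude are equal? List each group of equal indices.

ECB encrypts each block independently with the same key, so equal ciphertext blocks imply equal plaintext blocks.
C[3] = C[4] = 6, so P[3] = P[4].

P[3] = P[4]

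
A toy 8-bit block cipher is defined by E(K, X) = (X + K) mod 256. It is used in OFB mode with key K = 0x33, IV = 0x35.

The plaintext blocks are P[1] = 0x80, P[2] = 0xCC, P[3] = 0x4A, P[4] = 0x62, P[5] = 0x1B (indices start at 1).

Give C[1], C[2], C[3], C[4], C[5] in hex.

OFB encryption: S_i = E(K, S_{i−1}) with S_{0} = IV; C_i = P_i ⊕ S_i.
C[1]: S = E(K, 0x35) = 0x68; 0x80 ⊕ 0x68 = 0xE8.
C[2]: S = E(K, 0x68) = 0x9B; 0xCC ⊕ 0x9B = 0x57.
C[3]: S = E(K, 0x9B) = 0xCE; 0x4A ⊕ 0xCE = 0x84.
C[4]: S = E(K, 0xCE) = 0x01; 0x62 ⊕ 0x01 = 0x63.
C[5]: S = E(K, 0x01) = 0x34; 0x1B ⊕ 0x34 = 0x2F.

C[1] = 0xE8, C[2] = 0x57, C[3] = 0x84, C[4] = 0x63, C[5] = 0x2F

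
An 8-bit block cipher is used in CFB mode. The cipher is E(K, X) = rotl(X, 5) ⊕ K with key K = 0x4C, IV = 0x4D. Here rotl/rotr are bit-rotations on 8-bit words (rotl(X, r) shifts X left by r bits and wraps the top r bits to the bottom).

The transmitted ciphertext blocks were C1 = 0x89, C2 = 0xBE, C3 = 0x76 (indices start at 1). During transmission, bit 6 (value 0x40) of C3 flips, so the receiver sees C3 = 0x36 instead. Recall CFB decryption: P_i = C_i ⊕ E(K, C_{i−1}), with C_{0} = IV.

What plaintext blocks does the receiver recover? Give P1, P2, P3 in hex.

P1 = 0x6C, P2 = 0xC3, P3 = 0xAD

Only C3 changed, to 0x36. In CFB, a change in C_i flips the same bit in P_i and garbles P_{i+1}. Decrypting the received ciphertext:
P1: E(K, 0x4D) = 0xE5; 0x89 ⊕ 0xE5 = 0x6C.
P2: E(K, 0x89) = 0x7D; 0xBE ⊕ 0x7D = 0xC3.
P3: E(K, 0xBE) = 0x9B; 0x36 ⊕ 0x9B = 0xAD.
Blocks that differ from the original plaintext: P3.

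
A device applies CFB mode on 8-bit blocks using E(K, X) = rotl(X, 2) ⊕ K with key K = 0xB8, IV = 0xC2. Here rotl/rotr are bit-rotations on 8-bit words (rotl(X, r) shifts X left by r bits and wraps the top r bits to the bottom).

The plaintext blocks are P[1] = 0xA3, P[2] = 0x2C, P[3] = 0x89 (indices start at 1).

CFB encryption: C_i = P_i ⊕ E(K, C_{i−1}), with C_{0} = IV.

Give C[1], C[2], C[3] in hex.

C[1] = 0x10, C[2] = 0xD4, C[3] = 0x62

C[1]: E(K, 0xC2) = 0xB3; 0xA3 ⊕ 0xB3 = 0x10.
C[2]: E(K, 0x10) = 0xF8; 0x2C ⊕ 0xF8 = 0xD4.
C[3]: E(K, 0xD4) = 0xEB; 0x89 ⊕ 0xEB = 0x62.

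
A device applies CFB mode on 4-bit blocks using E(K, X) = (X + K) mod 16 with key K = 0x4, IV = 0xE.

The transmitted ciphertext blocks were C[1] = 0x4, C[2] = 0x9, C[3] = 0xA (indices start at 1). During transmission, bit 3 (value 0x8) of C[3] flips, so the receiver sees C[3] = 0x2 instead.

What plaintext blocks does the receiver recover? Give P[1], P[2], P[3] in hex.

CFB decryption: P_i = C_i ⊕ E(K, C_{i−1}), with C_{0} = IV.
Only C[3] changed, to 0x2. In CFB, a change in C_i flips the same bit in P_i and garbles P_{i+1}. Decrypting the received ciphertext:
P[1]: E(K, 0xE) = 0x2; 0x4 ⊕ 0x2 = 0x6.
P[2]: E(K, 0x4) = 0x8; 0x9 ⊕ 0x8 = 0x1.
P[3]: E(K, 0x9) = 0xD; 0x2 ⊕ 0xD = 0xF.
Blocks that differ from the original plaintext: P[3].

P[1] = 0x6, P[2] = 0x1, P[3] = 0xF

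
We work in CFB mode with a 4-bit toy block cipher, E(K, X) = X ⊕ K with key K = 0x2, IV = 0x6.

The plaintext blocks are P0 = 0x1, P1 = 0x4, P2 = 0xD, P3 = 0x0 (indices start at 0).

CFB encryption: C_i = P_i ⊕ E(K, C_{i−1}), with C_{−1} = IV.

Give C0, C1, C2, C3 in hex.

C0 = 0x5, C1 = 0x3, C2 = 0xC, C3 = 0xE

C0: E(K, 0x6) = 0x4; 0x1 ⊕ 0x4 = 0x5.
C1: E(K, 0x5) = 0x7; 0x4 ⊕ 0x7 = 0x3.
C2: E(K, 0x3) = 0x1; 0xD ⊕ 0x1 = 0xC.
C3: E(K, 0xC) = 0xE; 0x0 ⊕ 0xE = 0xE.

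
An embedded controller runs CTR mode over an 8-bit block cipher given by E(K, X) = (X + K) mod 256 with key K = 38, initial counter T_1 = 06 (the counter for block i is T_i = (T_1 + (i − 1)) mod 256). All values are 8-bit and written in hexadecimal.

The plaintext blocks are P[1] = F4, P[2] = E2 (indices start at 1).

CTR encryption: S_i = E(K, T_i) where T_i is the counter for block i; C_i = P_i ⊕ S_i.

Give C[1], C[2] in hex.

C[1]: T = 06, S = E(K, T) = 3E; F4 ⊕ 3E = CA.
C[2]: T = 07, S = E(K, T) = 3F; E2 ⊕ 3F = DD.

C[1] = CA, C[2] = DD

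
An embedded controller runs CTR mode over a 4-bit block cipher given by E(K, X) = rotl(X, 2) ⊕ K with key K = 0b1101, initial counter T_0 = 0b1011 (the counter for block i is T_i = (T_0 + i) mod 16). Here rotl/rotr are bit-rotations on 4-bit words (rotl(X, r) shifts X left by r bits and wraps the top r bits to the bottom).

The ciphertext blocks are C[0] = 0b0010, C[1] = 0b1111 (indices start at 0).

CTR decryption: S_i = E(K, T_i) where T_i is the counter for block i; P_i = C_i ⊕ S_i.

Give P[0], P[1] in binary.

P[0]: T = 0b1011, S = E(K, T) = 0b0011; 0b0010 ⊕ 0b0011 = 0b0001.
P[1]: T = 0b1100, S = E(K, T) = 0b1110; 0b1111 ⊕ 0b1110 = 0b0001.

P[0] = 0b0001, P[1] = 0b0001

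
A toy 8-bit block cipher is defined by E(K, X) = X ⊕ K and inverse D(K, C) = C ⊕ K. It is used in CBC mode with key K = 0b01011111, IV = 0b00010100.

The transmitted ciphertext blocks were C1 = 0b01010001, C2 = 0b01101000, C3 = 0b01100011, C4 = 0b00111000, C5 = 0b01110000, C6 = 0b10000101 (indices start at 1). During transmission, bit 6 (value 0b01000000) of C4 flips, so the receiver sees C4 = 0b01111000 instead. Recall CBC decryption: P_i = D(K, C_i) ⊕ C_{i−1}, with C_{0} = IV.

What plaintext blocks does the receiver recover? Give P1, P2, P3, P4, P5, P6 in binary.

Only C4 changed, to 0b01111000. In CBC, a change in C_i garbles P_i and flips the same bit in P_{i+1}. Decrypting the received ciphertext:
P1: D(K, 0b01010001) = 0b00001110; 0b00001110 ⊕ 0b00010100 = 0b00011010.
P2: D(K, 0b01101000) = 0b00110111; 0b00110111 ⊕ 0b01010001 = 0b01100110.
P3: D(K, 0b01100011) = 0b00111100; 0b00111100 ⊕ 0b01101000 = 0b01010100.
P4: D(K, 0b01111000) = 0b00100111; 0b00100111 ⊕ 0b01100011 = 0b01000100.
P5: D(K, 0b01110000) = 0b00101111; 0b00101111 ⊕ 0b01111000 = 0b01010111.
P6: D(K, 0b10000101) = 0b11011010; 0b11011010 ⊕ 0b01110000 = 0b10101010.
Blocks that differ from the original plaintext: P4, P5.

P1 = 0b00011010, P2 = 0b01100110, P3 = 0b01010100, P4 = 0b01000100, P5 = 0b01010111, P6 = 0b10101010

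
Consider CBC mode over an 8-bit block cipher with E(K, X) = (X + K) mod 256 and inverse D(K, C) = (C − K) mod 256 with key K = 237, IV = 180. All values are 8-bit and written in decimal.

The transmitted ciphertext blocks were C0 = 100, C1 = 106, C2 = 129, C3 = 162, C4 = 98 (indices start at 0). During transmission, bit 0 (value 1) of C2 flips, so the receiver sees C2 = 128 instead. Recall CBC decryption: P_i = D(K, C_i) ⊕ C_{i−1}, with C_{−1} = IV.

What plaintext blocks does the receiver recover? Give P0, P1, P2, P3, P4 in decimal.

P0 = 195, P1 = 25, P2 = 249, P3 = 53, P4 = 215

Only C2 changed, to 128. In CBC, a change in C_i garbles P_i and flips the same bit in P_{i+1}. Decrypting the received ciphertext:
P0: D(K, 100) = 119; 119 ⊕ 180 = 195.
P1: D(K, 106) = 125; 125 ⊕ 100 = 25.
P2: D(K, 128) = 147; 147 ⊕ 106 = 249.
P3: D(K, 162) = 181; 181 ⊕ 128 = 53.
P4: D(K, 98) = 117; 117 ⊕ 162 = 215.
Blocks that differ from the original plaintext: P2, P3.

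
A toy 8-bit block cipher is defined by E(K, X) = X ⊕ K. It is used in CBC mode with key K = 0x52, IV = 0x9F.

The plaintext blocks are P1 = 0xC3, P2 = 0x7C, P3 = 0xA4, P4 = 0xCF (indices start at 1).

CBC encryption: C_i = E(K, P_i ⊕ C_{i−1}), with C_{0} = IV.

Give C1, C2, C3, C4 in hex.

C1 = 0x0E, C2 = 0x20, C3 = 0xD6, C4 = 0x4B

C1: P1 ⊕ 0x9F = 0x5C; E(K, 0x5C) = 0x0E.
C2: P2 ⊕ 0x0E = 0x72; E(K, 0x72) = 0x20.
C3: P3 ⊕ 0x20 = 0x84; E(K, 0x84) = 0xD6.
C4: P4 ⊕ 0xD6 = 0x19; E(K, 0x19) = 0x4B.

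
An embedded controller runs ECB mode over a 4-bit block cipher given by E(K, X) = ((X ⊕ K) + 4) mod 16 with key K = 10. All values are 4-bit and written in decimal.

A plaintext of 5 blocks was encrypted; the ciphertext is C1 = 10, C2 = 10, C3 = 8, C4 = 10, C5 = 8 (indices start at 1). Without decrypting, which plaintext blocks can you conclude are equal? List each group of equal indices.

ECB encrypts each block independently with the same key, so equal ciphertext blocks imply equal plaintext blocks.
C1 = C2 = C4 = 10, so P1 = P2 = P4.
C3 = C5 = 8, so P3 = P5.

P1 = P2 = P4; P3 = P5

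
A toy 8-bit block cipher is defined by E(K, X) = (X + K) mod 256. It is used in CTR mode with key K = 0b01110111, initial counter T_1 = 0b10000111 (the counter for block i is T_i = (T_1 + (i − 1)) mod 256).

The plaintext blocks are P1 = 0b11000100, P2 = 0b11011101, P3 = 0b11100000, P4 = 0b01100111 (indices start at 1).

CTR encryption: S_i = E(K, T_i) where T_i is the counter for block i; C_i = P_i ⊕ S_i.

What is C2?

C2 = 0b00100010

C1: T = 0b10000111, S = E(K, T) = 0b11111110; 0b11000100 ⊕ 0b11111110 = 0b00111010.
C2: T = 0b10001000, S = E(K, T) = 0b11111111; 0b11011101 ⊕ 0b11111111 = 0b00100010.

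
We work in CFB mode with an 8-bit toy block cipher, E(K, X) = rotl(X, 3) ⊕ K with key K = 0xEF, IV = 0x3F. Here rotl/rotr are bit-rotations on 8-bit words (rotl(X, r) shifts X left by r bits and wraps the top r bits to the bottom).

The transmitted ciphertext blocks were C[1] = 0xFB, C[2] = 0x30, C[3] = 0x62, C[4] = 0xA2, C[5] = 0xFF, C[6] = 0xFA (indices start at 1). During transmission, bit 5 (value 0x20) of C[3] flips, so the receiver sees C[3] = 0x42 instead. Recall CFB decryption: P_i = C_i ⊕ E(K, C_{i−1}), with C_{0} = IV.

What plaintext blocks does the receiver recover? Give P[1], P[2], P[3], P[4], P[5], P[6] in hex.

Only C[3] changed, to 0x42. In CFB, a change in C_i flips the same bit in P_i and garbles P_{i+1}. Decrypting the received ciphertext:
P[1]: E(K, 0x3F) = 0x16; 0xFB ⊕ 0x16 = 0xED.
P[2]: E(K, 0xFB) = 0x30; 0x30 ⊕ 0x30 = 0x00.
P[3]: E(K, 0x30) = 0x6E; 0x42 ⊕ 0x6E = 0x2C.
P[4]: E(K, 0x42) = 0xFD; 0xA2 ⊕ 0xFD = 0x5F.
P[5]: E(K, 0xA2) = 0xFA; 0xFF ⊕ 0xFA = 0x05.
P[6]: E(K, 0xFF) = 0x10; 0xFA ⊕ 0x10 = 0xEA.
Blocks that differ from the original plaintext: P[3], P[4].

P[1] = 0xED, P[2] = 0x00, P[3] = 0x2C, P[4] = 0x5F, P[5] = 0x05, P[6] = 0xEA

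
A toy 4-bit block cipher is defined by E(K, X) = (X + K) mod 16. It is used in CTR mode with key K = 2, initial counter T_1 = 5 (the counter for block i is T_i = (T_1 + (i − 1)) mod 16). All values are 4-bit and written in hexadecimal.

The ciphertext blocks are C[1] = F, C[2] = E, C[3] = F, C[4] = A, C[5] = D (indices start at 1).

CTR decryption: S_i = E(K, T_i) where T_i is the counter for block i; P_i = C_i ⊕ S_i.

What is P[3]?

P[3]: T = 7, S = E(K, T) = 9; F ⊕ 9 = 6.

P[3] = 6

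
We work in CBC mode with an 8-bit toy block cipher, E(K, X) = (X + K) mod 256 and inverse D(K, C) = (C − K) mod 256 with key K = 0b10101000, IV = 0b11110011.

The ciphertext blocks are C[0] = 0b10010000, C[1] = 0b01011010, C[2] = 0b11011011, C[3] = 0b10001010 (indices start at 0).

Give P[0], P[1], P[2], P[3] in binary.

P[0] = 0b00011011, P[1] = 0b00100010, P[2] = 0b01101001, P[3] = 0b00111001

CBC decryption: P_i = D(K, C_i) ⊕ C_{i−1}, with C_{−1} = IV.
P[0]: D(K, 0b10010000) = 0b11101000; 0b11101000 ⊕ 0b11110011 = 0b00011011.
P[1]: D(K, 0b01011010) = 0b10110010; 0b10110010 ⊕ 0b10010000 = 0b00100010.
P[2]: D(K, 0b11011011) = 0b00110011; 0b00110011 ⊕ 0b01011010 = 0b01101001.
P[3]: D(K, 0b10001010) = 0b11100010; 0b11100010 ⊕ 0b11011011 = 0b00111001.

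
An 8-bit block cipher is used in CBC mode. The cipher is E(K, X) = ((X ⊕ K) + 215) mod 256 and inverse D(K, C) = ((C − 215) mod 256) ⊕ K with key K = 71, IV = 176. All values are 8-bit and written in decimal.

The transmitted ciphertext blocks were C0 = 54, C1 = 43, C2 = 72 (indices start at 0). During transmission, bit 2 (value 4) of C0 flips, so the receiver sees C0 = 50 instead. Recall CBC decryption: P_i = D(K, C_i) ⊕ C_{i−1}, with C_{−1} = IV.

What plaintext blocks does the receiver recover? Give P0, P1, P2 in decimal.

P0 = 172, P1 = 33, P2 = 29

Only C0 changed, to 50. In CBC, a change in C_i garbles P_i and flips the same bit in P_{i+1}. Decrypting the received ciphertext:
P0: D(K, 50) = 28; 28 ⊕ 176 = 172.
P1: D(K, 43) = 19; 19 ⊕ 50 = 33.
P2: D(K, 72) = 54; 54 ⊕ 43 = 29.
Blocks that differ from the original plaintext: P0, P1.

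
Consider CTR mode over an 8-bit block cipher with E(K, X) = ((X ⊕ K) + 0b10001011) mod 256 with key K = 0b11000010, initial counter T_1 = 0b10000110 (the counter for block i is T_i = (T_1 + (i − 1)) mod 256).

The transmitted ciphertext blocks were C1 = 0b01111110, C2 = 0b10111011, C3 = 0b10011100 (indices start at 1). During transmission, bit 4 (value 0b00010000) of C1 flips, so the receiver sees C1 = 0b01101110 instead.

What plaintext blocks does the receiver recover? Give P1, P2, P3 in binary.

P1 = 0b10100001, P2 = 0b01101011, P3 = 0b01001001

CTR decryption: S_i = E(K, T_i) where T_i is the counter for block i; P_i = C_i ⊕ S_i.
Only C1 changed, to 0b01101110. In CTR, a change in C_i flips the same bit in P_i only; the keystream is unaffected. Decrypting the received ciphertext:
P1: T = 0b10000110, S = E(K, T) = 0b11001111; 0b01101110 ⊕ 0b11001111 = 0b10100001.
P2: T = 0b10000111, S = E(K, T) = 0b11010000; 0b10111011 ⊕ 0b11010000 = 0b01101011.
P3: T = 0b10001000, S = E(K, T) = 0b11010101; 0b10011100 ⊕ 0b11010101 = 0b01001001.
Blocks that differ from the original plaintext: P1.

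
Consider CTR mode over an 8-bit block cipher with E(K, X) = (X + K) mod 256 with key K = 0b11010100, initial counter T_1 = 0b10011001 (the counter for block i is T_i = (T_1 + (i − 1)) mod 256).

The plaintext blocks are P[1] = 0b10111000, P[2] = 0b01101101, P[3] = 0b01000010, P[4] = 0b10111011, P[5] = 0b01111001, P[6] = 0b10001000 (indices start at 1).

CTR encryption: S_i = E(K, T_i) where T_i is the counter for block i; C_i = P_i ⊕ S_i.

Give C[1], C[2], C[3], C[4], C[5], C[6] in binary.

C[1]: T = 0b10011001, S = E(K, T) = 0b01101101; 0b10111000 ⊕ 0b01101101 = 0b11010101.
C[2]: T = 0b10011010, S = E(K, T) = 0b01101110; 0b01101101 ⊕ 0b01101110 = 0b00000011.
C[3]: T = 0b10011011, S = E(K, T) = 0b01101111; 0b01000010 ⊕ 0b01101111 = 0b00101101.
C[4]: T = 0b10011100, S = E(K, T) = 0b01110000; 0b10111011 ⊕ 0b01110000 = 0b11001011.
C[5]: T = 0b10011101, S = E(K, T) = 0b01110001; 0b01111001 ⊕ 0b01110001 = 0b00001000.
C[6]: T = 0b10011110, S = E(K, T) = 0b01110010; 0b10001000 ⊕ 0b01110010 = 0b11111010.

C[1] = 0b11010101, C[2] = 0b00000011, C[3] = 0b00101101, C[4] = 0b11001011, C[5] = 0b00001000, C[6] = 0b11111010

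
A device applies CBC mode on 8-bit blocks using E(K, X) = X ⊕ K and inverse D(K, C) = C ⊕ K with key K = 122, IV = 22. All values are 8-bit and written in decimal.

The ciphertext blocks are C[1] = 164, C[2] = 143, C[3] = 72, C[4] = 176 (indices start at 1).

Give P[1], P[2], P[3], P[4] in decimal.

P[1] = 200, P[2] = 81, P[3] = 189, P[4] = 130

CBC decryption: P_i = D(K, C_i) ⊕ C_{i−1}, with C_{0} = IV.
P[1]: D(K, 164) = 222; 222 ⊕ 22 = 200.
P[2]: D(K, 143) = 245; 245 ⊕ 164 = 81.
P[3]: D(K, 72) = 50; 50 ⊕ 143 = 189.
P[4]: D(K, 176) = 202; 202 ⊕ 72 = 130.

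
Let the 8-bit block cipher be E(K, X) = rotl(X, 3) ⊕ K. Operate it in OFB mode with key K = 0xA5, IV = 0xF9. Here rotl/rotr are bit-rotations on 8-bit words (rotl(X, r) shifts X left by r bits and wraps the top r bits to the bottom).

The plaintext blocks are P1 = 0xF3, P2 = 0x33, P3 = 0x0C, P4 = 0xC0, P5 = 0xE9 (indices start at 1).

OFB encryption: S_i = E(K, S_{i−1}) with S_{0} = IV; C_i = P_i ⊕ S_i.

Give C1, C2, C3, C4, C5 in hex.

C1 = 0x99, C2 = 0xC5, C3 = 0x1E, C4 = 0xF5, C5 = 0xE5

C1: S = E(K, 0xF9) = 0x6A; 0xF3 ⊕ 0x6A = 0x99.
C2: S = E(K, 0x6A) = 0xF6; 0x33 ⊕ 0xF6 = 0xC5.
C3: S = E(K, 0xF6) = 0x12; 0x0C ⊕ 0x12 = 0x1E.
C4: S = E(K, 0x12) = 0x35; 0xC0 ⊕ 0x35 = 0xF5.
C5: S = E(K, 0x35) = 0x0C; 0xE9 ⊕ 0x0C = 0xE5.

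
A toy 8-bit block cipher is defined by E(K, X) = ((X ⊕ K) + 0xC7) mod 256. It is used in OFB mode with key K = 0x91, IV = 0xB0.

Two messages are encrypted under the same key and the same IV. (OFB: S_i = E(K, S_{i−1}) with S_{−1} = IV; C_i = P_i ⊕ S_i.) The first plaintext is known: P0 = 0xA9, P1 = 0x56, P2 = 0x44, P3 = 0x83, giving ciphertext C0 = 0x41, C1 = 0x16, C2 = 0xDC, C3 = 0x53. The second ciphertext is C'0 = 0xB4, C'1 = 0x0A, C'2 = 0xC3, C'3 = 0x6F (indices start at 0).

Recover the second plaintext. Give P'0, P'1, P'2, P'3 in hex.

P'0 = 0x5C, P'1 = 0x4A, P'2 = 0x5B, P'3 = 0xBF

In OFB with a reused IV, both messages share the same keystream S_i, so C_i ⊕ C'_i = P_i ⊕ P'_i and thus P'_i = P_i ⊕ C_i ⊕ C'_i.
P'0: 0xA9 ⊕ 0x41 ⊕ 0xB4 = 0x5C.
P'1: 0x56 ⊕ 0x16 ⊕ 0x0A = 0x4A.
P'2: 0x44 ⊕ 0xDC ⊕ 0xC3 = 0x5B.
P'3: 0x83 ⊕ 0x53 ⊕ 0x6F = 0xBF.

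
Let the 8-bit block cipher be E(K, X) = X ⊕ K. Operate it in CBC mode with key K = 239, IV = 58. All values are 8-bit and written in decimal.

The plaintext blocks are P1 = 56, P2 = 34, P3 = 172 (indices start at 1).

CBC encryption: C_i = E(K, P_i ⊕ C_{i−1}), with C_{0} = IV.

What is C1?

C1 = 237

C1: P1 ⊕ 58 = 2; E(K, 2) = 237.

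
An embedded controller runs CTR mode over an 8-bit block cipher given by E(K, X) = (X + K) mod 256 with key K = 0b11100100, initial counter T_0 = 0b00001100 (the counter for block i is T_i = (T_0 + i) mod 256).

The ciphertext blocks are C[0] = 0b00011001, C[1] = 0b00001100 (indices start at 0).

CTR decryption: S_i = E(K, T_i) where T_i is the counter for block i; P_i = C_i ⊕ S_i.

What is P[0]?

P[0]: T = 0b00001100, S = E(K, T) = 0b11110000; 0b00011001 ⊕ 0b11110000 = 0b11101001.

P[0] = 0b11101001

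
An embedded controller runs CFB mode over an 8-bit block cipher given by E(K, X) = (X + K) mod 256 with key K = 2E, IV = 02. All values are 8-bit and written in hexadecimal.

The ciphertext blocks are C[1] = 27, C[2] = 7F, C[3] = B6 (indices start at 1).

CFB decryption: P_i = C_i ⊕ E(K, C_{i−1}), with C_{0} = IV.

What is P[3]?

P[3]: E(K, 7F) = AD; B6 ⊕ AD = 1B.

P[3] = 1B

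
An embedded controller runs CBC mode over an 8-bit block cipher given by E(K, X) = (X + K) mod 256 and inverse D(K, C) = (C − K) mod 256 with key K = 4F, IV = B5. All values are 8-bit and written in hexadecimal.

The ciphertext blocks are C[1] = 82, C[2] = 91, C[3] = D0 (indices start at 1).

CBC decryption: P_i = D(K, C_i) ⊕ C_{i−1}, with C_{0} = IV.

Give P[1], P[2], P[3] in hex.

P[1]: D(K, 82) = 33; 33 ⊕ B5 = 86.
P[2]: D(K, 91) = 42; 42 ⊕ 82 = C0.
P[3]: D(K, D0) = 81; 81 ⊕ 91 = 10.

P[1] = 86, P[2] = C0, P[3] = 10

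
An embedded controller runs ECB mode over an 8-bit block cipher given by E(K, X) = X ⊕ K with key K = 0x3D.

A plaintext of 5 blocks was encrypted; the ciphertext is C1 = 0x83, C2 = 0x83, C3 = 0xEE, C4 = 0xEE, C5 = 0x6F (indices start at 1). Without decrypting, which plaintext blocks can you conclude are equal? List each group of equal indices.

ECB encrypts each block independently with the same key, so equal ciphertext blocks imply equal plaintext blocks.
C1 = C2 = 0x83, so P1 = P2.
C3 = C4 = 0xEE, so P3 = P4.

P1 = P2; P3 = P4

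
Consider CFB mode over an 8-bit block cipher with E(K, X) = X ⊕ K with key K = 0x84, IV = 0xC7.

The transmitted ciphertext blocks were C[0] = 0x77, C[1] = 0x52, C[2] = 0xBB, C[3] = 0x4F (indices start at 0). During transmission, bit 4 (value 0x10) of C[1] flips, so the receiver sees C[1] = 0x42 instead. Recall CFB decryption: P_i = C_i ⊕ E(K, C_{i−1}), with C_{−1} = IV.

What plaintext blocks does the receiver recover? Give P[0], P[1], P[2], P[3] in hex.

Only C[1] changed, to 0x42. In CFB, a change in C_i flips the same bit in P_i and garbles P_{i+1}. Decrypting the received ciphertext:
P[0]: E(K, 0xC7) = 0x43; 0x77 ⊕ 0x43 = 0x34.
P[1]: E(K, 0x77) = 0xF3; 0x42 ⊕ 0xF3 = 0xB1.
P[2]: E(K, 0x42) = 0xC6; 0xBB ⊕ 0xC6 = 0x7D.
P[3]: E(K, 0xBB) = 0x3F; 0x4F ⊕ 0x3F = 0x70.
Blocks that differ from the original plaintext: P[1], P[2].

P[0] = 0x34, P[1] = 0xB1, P[2] = 0x7D, P[3] = 0x70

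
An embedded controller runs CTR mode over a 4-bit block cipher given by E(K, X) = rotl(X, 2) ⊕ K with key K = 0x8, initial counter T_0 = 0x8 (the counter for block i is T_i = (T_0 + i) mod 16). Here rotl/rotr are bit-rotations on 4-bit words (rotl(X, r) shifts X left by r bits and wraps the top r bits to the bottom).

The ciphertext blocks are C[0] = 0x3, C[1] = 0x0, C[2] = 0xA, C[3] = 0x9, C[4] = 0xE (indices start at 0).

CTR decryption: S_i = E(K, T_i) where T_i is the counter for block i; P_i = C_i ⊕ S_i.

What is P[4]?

P[4] = 0x5

P[4]: T = 0xC, S = E(K, T) = 0xB; 0xE ⊕ 0xB = 0x5.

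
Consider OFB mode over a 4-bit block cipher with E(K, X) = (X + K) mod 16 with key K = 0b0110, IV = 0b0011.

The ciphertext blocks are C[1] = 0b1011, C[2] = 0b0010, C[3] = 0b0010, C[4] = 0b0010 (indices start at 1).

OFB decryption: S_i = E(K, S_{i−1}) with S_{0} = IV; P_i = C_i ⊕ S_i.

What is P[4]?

P[4] = 0b1001

P[1]: S = E(K, 0b0011) = 0b1001; 0b1011 ⊕ 0b1001 = 0b0010.
P[2]: S = E(K, 0b1001) = 0b1111; 0b0010 ⊕ 0b1111 = 0b1101.
P[3]: S = E(K, 0b1111) = 0b0101; 0b0010 ⊕ 0b0101 = 0b0111.
P[4]: S = E(K, 0b0101) = 0b1011; 0b0010 ⊕ 0b1011 = 0b1001.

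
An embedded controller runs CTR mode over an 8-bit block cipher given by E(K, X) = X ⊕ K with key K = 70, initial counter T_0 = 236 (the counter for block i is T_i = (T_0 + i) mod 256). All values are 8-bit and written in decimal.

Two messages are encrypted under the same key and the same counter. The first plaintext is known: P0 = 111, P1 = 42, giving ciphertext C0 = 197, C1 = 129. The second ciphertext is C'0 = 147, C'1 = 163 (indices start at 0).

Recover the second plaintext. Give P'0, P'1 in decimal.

P'0 = 57, P'1 = 8

In CTR with a reused counter, both messages share the same keystream S_i, so C_i ⊕ C'_i = P_i ⊕ P'_i and thus P'_i = P_i ⊕ C_i ⊕ C'_i.
P'0: 111 ⊕ 197 ⊕ 147 = 57.
P'1: 42 ⊕ 129 ⊕ 163 = 8.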